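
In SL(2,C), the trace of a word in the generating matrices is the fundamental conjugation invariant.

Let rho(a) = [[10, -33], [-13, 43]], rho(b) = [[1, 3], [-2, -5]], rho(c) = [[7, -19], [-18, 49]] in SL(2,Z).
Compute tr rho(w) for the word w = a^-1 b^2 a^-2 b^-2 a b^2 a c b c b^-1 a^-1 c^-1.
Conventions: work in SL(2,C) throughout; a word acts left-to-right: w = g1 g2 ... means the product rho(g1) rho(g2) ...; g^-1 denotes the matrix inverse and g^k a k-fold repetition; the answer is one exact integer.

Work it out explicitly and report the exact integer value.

rho(a^-1) = [[43, 33], [13, 10]]
... * rho(b) = [[1, 3], [-2, -5]]  ->  [[-23, -36], [-7, -11]]
... * rho(b) = [[1, 3], [-2, -5]]  ->  [[49, 111], [15, 34]]
... * rho(a^-1) = [[43, 33], [13, 10]]  ->  [[3550, 2727], [1087, 835]]
... * rho(a^-1) = [[43, 33], [13, 10]]  ->  [[188101, 144420], [57596, 44221]]
... * rho(b^-1) = [[-5, -3], [2, 1]]  ->  [[-651665, -419883], [-199538, -128567]]
... * rho(b^-1) = [[-5, -3], [2, 1]]  ->  [[2418559, 1535112], [740556, 470047]]
... * rho(a) = [[10, -33], [-13, 43]]  ->  [[4229134, -13802631], [1294949, -4226327]]
... * rho(b) = [[1, 3], [-2, -5]]  ->  [[31834396, 81700557], [9747603, 25016482]]
... * rho(b) = [[1, 3], [-2, -5]]  ->  [[-131566718, -312999597], [-40285361, -95839601]]
... * rho(a) = [[10, -33], [-13, 43]]  ->  [[2753327581, -9117280977], [843061203, -2791685930]]
... * rho(c) = [[7, -19], [-18, 49]]  ->  [[183384350653, -499059991912], [56151775161, -152810773427]]
... * rho(b) = [[1, 3], [-2, -5]]  ->  [[1181504334477, 3045453011519], [361773322015, 932509192618]]
... * rho(c) = [[7, -19], [-18, 49]]  ->  [[-46547623866003, 126778615209368], [-14252752213019, 38819257319997]]
... * rho(b^-1) = [[-5, -3], [2, 1]]  ->  [[486295349748751, 266421486807377], [148902275705089, 81577513959054]]
... * rho(a^-1) = [[43, 33], [13, 10]]  ->  [[24374179367692194, 18711961409782553], [7463305536786529, 5729550237858477]]
... * rho(c^-1) = [[49, 19], [18, 7]]  ->  [[1531150094393003460, 594093137854629557], [468833875583992507, 181909656863953390]]
tr = 1531150094393003460 + 181909656863953390 = 1713059751256956850

1713059751256956850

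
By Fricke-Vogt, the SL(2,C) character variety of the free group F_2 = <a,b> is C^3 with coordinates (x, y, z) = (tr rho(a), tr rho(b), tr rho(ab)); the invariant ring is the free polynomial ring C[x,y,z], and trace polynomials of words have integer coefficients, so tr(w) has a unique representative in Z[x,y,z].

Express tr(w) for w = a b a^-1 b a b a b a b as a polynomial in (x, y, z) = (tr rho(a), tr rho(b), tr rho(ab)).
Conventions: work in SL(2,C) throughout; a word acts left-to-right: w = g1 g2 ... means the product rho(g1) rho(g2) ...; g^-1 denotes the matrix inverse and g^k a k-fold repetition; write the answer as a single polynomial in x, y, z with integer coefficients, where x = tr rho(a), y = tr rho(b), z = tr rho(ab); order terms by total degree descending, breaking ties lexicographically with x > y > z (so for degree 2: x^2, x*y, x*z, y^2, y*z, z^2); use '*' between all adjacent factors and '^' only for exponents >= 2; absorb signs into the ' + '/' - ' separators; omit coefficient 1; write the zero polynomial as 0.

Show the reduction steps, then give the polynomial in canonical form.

x*y*z^4 - x^2*z^3 - z^5 - 3*x*y*z^2 + 2*x^2*z + 5*z^3 + x*y - 5*z

tr(b a b a) = tr(b a)*tr(b a) - tr(1)   [split at a repeated b] = z^2 - 2
tr(b a b a b a) = tr(b a b a)*tr(b a) - tr(a b)   [split at a repeated b] = z^3 - 3*z
tr(a b a b a b a b) = tr(b a b a b a)*tr(b a) - tr(a b a b)   [split at a repeated b] = z^4 - 4*z^2 + 2
tr(a b a) = tr(a)*tr(b a) - tr(b)   [square of a] = x*z - y
tr(b a b a b) = tr(b)*tr(a b a b) - tr(a b a)   [square of b] = y*z^2 - x*z - y
tr(a b a b a b a) = tr(a)*tr(b a b a b a) - tr(b a b a b)   [square of a] = x*z^3 - y*z^2 - 2*x*z + y
tr(b a b a b a b a b) = tr(b)*tr(a b a b a b a b) - tr(a b a b a b a)   [square of b] = y*z^4 - x*z^3 - 3*y*z^2 + 2*x*z + y
tr(b a b a b a b a b a) = tr(a b a b a b)*tr(a b a b) - tr(b a)   [split at a repeated a] = z^5 - 5*z^3 + 5*z
tr(a b a^-1 b a b a b a b) = tr(b a b a b a b a b)*tr(a) - tr(b a b a b a b a b a)   [inverse elimination on a] = x*y*z^4 - x^2*z^3 - z^5 - 3*x*y*z^2 + 2*x^2*z + 5*z^3 + x*y - 5*z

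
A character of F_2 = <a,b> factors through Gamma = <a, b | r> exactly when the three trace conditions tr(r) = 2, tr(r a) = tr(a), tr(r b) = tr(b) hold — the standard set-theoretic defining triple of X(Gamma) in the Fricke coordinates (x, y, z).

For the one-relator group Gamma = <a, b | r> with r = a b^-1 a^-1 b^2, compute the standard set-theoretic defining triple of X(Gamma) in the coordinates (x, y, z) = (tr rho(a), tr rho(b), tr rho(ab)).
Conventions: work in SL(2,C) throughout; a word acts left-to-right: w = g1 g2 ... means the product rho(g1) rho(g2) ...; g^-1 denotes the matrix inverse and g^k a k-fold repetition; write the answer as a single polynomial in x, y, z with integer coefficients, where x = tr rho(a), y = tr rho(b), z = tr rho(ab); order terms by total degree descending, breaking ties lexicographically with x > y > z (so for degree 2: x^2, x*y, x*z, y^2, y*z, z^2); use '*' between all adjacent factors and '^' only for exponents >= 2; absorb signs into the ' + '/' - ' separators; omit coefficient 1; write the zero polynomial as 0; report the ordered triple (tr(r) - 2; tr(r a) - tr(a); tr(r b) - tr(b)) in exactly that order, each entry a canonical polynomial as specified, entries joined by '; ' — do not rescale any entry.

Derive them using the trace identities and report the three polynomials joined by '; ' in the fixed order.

tr(a^2 b) = tr(a)*tr(b a) - tr(b) = x*z - y
and tr(a^2) = tr(a)*tr(a) - tr(1) = x^2 - 2
next, tr(a b^2 a) = tr(b)*tr(a^2 b) - tr(a^2) = x*y*z - x^2 - y^2 + 2
and tr(a b a b) = tr(b a)*tr(b a) - tr(1) = z^2 - 2
tr(a b^2 a b) = tr(b)*tr(a b a b) - tr(a b a) = y*z^2 - x*z - y
and tr(b^2 a b^-1 a) = tr(a b^2 a)*tr(b) - tr(a b^2 a b) = x*y^2*z - x^2*y - y^3 - y*z^2 + x*z + 3*y
tr(a b^-1 a^-1 b^2) = tr(b^2 a b^-1)*tr(a) - tr(b^2 a b^-1 a) = -x*y^2*z + x^2*y + y^3 + y*z^2 - 3*y
and tr(b^2 a) = tr(b)*tr(a b) - tr(a) = y*z - x
tr(b^3 a) = tr(b)*tr(a b^2) - tr(a b) = y^2*z - x*y - z
tr(b^2) = tr(b)*tr(b) - tr(1) = y^2 - 2
and tr(b^3) = tr(b)*tr(b^2) - tr(b) = y^3 - 3*y
and tr(b^2 a^2 b) = tr(a)*tr(b^3 a) - tr(b^3) = x*y^2*z - x^2*y - y^3 - x*z + 3*y
next, tr(b^2 a^2 b a) = tr(a)*tr(b a b^2 a) - tr(b a b^2) = x*y*z^2 - x^2*z - y^2*z + z
next, tr(a^-1 b^2 a^2 b) = tr(b^2 a^2 b)*tr(a) - tr(b^2 a^2 b a) = x^2*y^2*z - x^3*y - x*y^3 - x*y*z^2 + y^2*z + 3*x*y - z
tr(a b^-1 a^-1 b^2 a) = tr(a^-1 b^2 a^2)*tr(b) - tr(a^-1 b^2 a^2 b) = -x^2*y^2*z + x^3*y + x*y^3 + x*y*z^2 - 4*x*y + z
tr(a b^3 a b) = tr(b)*tr(a b a b^2) - tr(a b a b)  (reduce the b square) = y^2*z^2 - x*y*z - y^2 - z^2 + 2
tr(b^3 a b^-1 a) = tr(a b^3 a)*tr(b) - tr(a b^3 a b)  (eliminate b^-1) = x*y^3*z - x^2*y^2 - y^4 - y^2*z^2 + 4*y^2 + z^2 - 2
tr(a b^-1 a^-1 b^3) = tr(b^3 a b^-1)*tr(a) - tr(b^3 a b^-1 a)  (eliminate a^-1) = -x*y^3*z + x^2*y^2 + y^4 + y^2*z^2 + x*y*z - x^2 - 4*y^2 - z^2 + 2
assemble the triple (tr(r) - 2; tr(r a) - x; tr(r b) - y)

-x*y^2*z + x^2*y + y^3 + y*z^2 - 3*y - 2; -x^2*y^2*z + x^3*y + x*y^3 + x*y*z^2 - 4*x*y - x + z; -x*y^3*z + x^2*y^2 + y^4 + y^2*z^2 + x*y*z - x^2 - 4*y^2 - z^2 - y + 2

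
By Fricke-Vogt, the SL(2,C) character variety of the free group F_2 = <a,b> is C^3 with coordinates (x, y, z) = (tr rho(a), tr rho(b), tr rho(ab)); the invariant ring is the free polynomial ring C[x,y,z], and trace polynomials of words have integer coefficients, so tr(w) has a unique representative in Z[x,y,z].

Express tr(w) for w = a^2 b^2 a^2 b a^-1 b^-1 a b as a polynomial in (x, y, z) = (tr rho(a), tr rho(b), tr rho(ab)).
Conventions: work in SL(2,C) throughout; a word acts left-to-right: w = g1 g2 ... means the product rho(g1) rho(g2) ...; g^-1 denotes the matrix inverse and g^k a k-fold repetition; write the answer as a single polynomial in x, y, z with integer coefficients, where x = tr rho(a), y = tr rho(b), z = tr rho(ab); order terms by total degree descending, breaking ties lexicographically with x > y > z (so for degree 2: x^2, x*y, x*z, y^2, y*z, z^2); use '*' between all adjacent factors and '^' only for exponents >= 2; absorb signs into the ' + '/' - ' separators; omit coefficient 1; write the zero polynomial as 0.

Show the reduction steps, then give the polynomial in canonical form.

-x^3*y^2*z^3 + 2*x^4*y*z^2 + 3*x^2*y^3*z^2 + x^2*y*z^4 - x^5*z - 4*x^3*y^2*z - x^3*z^3 - 3*x*y^4*z - 2*x*y^2*z^3 + x^4*y + 2*x^2*y^3 - 4*x^2*y*z^2 + y^5 + y^3*z^2 + 5*x^3*z + 10*x*y^2*z + 2*x*z^3 - 5*x^2*y - 5*y^3 - 2*y*z^2 - 6*x*z + 5*y

trace(a b a b) = trace(b a)*trace(b a) - trace(1)   [split at a repeated b] = z^2 - 2
trace(a b a) = trace(a)*trace(b a) - trace(b)   [square of a] = x*z - y
trace(a b^2 a b) = trace(b)*trace(a b a b) - trace(a b a)   [square of b] = y*z^2 - x*z - y
trace(a^2) = trace(a)*trace(a) - trace(1)   [square of a] = x^2 - 2
trace(a b^2 a) = trace(b)*trace(a^2 b) - trace(a^2)   [square of b] = x*y*z - x^2 - y^2 + 2
trace(b^2 a b^2 a) = trace(b)*trace(a b^2 a b) - trace(a b^2 a)   [square of b] = y^2*z^2 - 2*x*y*z + x^2 - 2
trace(b a b) = trace(b)*trace(a b) - trace(a)   [square of b] = y*z - x
trace(a b^3) = trace(b)*trace(b a b) - trace(b a)   [square of b] = y^2*z - x*y - z
trace(b^2 a b^2) = trace(b)*trace(a b^3) - trace(a b^2)   [square of b] = y^3*z - x*y^2 - 2*y*z + x
trace(b^2 a^2 b^2 a) = trace(a)*trace(b^2 a b^2 a) - trace(b^2 a b^2)   [square of a] = x*y^2*z^2 - 2*x^2*y*z - y^3*z + x^3 + x*y^2 + 2*y*z - 3*x
trace(b^2) = trace(b)*trace(b) - trace(1)   [square of b] = y^2 - 2
trace(b^3) = trace(b)*trace(b^2) - trace(b)   [square of b] = y^3 - 3*y
trace(b^4) = trace(b)*trace(b^3) - trace(b^2)   [square of b] = y^4 - 4*y^2 + 2
trace(b^2 a^2 b^2) = trace(a)*trace(b^4 a) - trace(b^4)   [square of a] = x*y^3*z - x^2*y^2 - y^4 - 2*x*y*z + x^2 + 4*y^2 - 2
trace(b a^2 b^2 a^2 b) = trace(a)*trace(b^2 a^2 b^2 a) - trace(b^2 a^2 b^2)   [square of a] = x^2*y^2*z^2 - 2*x^3*y*z - 2*x*y^3*z + x^4 + 2*x^2*y^2 + y^4 + 4*x*y*z - 4*x^2 - 4*y^2 + 2
trace(b a b a b a) = trace(b a b a)*trace(b a) - trace(a b)   [split at a repeated b] = z^3 - 3*z
trace(b a b a^2 b a) = trace(a)*trace(b a b a b a) - trace(b a b a b)   [square of a] = x*z^3 - y*z^2 - 2*x*z + y
trace(b a b a^2 b) = trace(a)*trace(b^2 a b a) - trace(b^2 a b)   [square of a] = x*y*z^2 - x^2*z - y^2*z + z
trace(a^2 b a b a^2 b) = trace(a)*trace(b a b a^2 b a) - trace(b a b a^2 b)   [square of a] = x^2*z^3 - 2*x*y*z^2 - x^2*z + y^2*z + x*y - z
trace(b a b a^2) = trace(a)*trace(b a b a) - trace(b a b)   [square of a] = x*z^2 - y*z - x
trace(a b a b a^2) = trace(a)*trace(b a b a^2) - trace(b a b a)   [square of a] = x^2*z^2 - x*y*z - x^2 - z^2 + 2
trace(a^2 b a b a^2) = trace(a)*trace(a b a b a^2) - trace(a b a b a)   [square of a] = x^3*z^2 - x^2*y*z - x^3 - 2*x*z^2 + y*z + 3*x
trace(a b a^2 b^2 a^2 b) = trace(b)*trace(a^2 b a b a^2 b) - trace(a^2 b a b a^2)   [square of b] = x^2*y*z^3 - x^3*z^2 - 2*x*y^2*z^2 + y^3*z + x^3 + x*y^2 + 2*x*z^2 - 2*y*z - 3*x
trace(a^2 b a) = trace(a)*trace(a b a) - trace(a b)   [square of a] = x^2*z - x*y - z
trace(b^2 a^2 b a) = trace(b)*trace(a^2 b a b) - trace(a^2 b a)   [square of b] = x*y*z^2 - x^2*z - y^2*z + z
trace(b^2 a^2 b) = trace(b)*trace(a^2 b^2) - trace(a^2 b)   [square of b] = x*y^2*z - x^2*y - y^3 - x*z + 3*y
trace(a b a^2 b^2 a) = trace(a)*trace(b^2 a^2 b a) - trace(b^2 a^2 b)   [square of a] = x^2*y*z^2 - x^3*z - 2*x*y^2*z + x^2*y + y^3 + 2*x*z - 3*y
trace(a b a^2 b^2 a^2) = trace(a)*trace(a b a^2 b^2 a) - trace(a b a^2 b^2)   [square of a] = x^3*y*z^2 - x^4*z - 2*x^2*y^2*z + x^3*y + x*y^3 - x*y*z^2 + 3*x^2*z + y^2*z - 3*x*y - z
trace(b a b a^2 b^2 a^2 b) = trace(b)*trace(a b a^2 b^2 a^2 b) - trace(a b a^2 b^2 a^2)   [square of b] = x^2*y^2*z^3 - 2*x^3*y*z^2 - 2*x*y^3*z^2 + x^4*z + 2*x^2*y^2*z + y^4*z + 3*x*y*z^2 - 3*x^2*z - 3*y^2*z + z
trace(b a b a b a b a) = trace(b a b a)*trace(b a b a) - trace(1)   [split at a repeated b] = z^4 - 4*z^2 + 2
trace(b a b a b a b) = trace(b)*trace(a b a b a b) - trace(a b a b a)   [square of b] = y*z^3 - x*z^2 - 2*y*z + x
trace(a b a b a b a^2 b) = trace(a)*trace(b a b a b a b a) - trace(b a b a b a b)   [square of a] = x*z^4 - y*z^3 - 3*x*z^2 + 2*y*z + x
trace(a b a b a b a^2) = trace(a)*trace(a b a b a b a) - trace(a b a b a b)   [square of a] = x^2*z^3 - x*y*z^2 - 2*x^2*z - z^3 + x*y + 3*z
trace(b a b a b a^2 b^2 a) = trace(b)*trace(a b a b a b a^2 b) - trace(a b a b a b a^2)   [square of b] = x*y*z^4 - x^2*z^3 - y^2*z^3 - 2*x*y*z^2 + 2*x^2*z + 2*y^2*z + z^3 - 3*z
trace(b^2 a b a b) = trace(b)*trace(b a b a b) - trace(b a b a)   [square of b] = y^2*z^2 - x*y*z - y^2 - z^2 + 2
trace(b a b a b a^2 b) = trace(a)*trace(b^2 a b a b a) - trace(b^2 a b a b)   [square of a] = x*y*z^3 - x^2*z^2 - y^2*z^2 - x*y*z + x^2 + y^2 + z^2 - 2
trace(b a b a b a^2 b^2) = trace(b)*trace(b a b a b a^2 b) - trace(b a b a b a^2)   [square of b] = x*y^2*z^3 - x^2*y*z^2 - y^3*z^2 - x*y^2*z - x*z^3 + x^2*y + y^3 + 2*y*z^2 + 2*x*z - 3*y
trace(b a b a^2 b^2 a^2 b a) = trace(a)*trace(b a b a b a^2 b^2 a) - trace(b a b a b a^2 b^2)   [square of a] = x^2*y*z^4 - x^3*z^3 - 2*x*y^2*z^3 - x^2*y*z^2 + y^3*z^2 + 2*x^3*z + 3*x*y^2*z + 2*x*z^3 - x^2*y - y^3 - 2*y*z^2 - 5*x*z + 3*y
trace(a b a^2 b^2 a^2 b a^-1 b) = trace(b a b a^2 b^2 a^2 b)*trace(a) - trace(b a b a^2 b^2 a^2 b a)   [inverse elimination on a] = x^3*y^2*z^3 - 2*x^4*y*z^2 - 2*x^2*y^3*z^2 - x^2*y*z^4 + x^5*z + 2*x^3*y^2*z + x^3*z^3 + x*y^4*z + 2*x*y^2*z^3 + 4*x^2*y*z^2 - y^3*z^2 - 5*x^3*z - 6*x*y^2*z - 2*x*z^3 + x^2*y + y^3 + 2*y*z^2 + 6*x*z - 3*y
trace(a^2 b^2 a^2 b a^-1 b^-1 a b) = trace(a b a^2 b^2 a^2 b a^-1)*trace(b) - trace(a b a^2 b^2 a^2 b a^-1 b)   [inverse elimination on b] = -x^3*y^2*z^3 + 2*x^4*y*z^2 + 3*x^2*y^3*z^2 + x^2*y*z^4 - x^5*z - 4*x^3*y^2*z - x^3*z^3 - 3*x*y^4*z - 2*x*y^2*z^3 + x^4*y + 2*x^2*y^3 - 4*x^2*y*z^2 + y^5 + y^3*z^2 + 5*x^3*z + 10*x*y^2*z + 2*x*z^3 - 5*x^2*y - 5*y^3 - 2*y*z^2 - 6*x*z + 5*y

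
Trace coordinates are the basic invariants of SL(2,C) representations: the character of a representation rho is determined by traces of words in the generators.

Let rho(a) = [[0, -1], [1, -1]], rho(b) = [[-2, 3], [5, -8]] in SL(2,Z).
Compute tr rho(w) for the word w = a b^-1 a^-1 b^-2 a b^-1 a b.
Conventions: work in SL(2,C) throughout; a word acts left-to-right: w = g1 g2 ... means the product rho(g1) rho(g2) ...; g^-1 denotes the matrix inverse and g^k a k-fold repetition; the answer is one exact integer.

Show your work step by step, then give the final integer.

rho(a) = [[0, -1], [1, -1]]
... * rho(b^-1) = [[-8, -3], [-5, -2]]  ->  [[5, 2], [-3, -1]]
... * rho(a^-1) = [[-1, 1], [-1, 0]]  ->  [[-7, 5], [4, -3]]
... * rho(b^-1) = [[-8, -3], [-5, -2]]  ->  [[31, 11], [-17, -6]]
... * rho(b^-1) = [[-8, -3], [-5, -2]]  ->  [[-303, -115], [166, 63]]
... * rho(a) = [[0, -1], [1, -1]]  ->  [[-115, 418], [63, -229]]
... * rho(b^-1) = [[-8, -3], [-5, -2]]  ->  [[-1170, -491], [641, 269]]
... * rho(a) = [[0, -1], [1, -1]]  ->  [[-491, 1661], [269, -910]]
... * rho(b) = [[-2, 3], [5, -8]]  ->  [[9287, -14761], [-5088, 8087]]
tr = 9287 + 8087 = 17374

17374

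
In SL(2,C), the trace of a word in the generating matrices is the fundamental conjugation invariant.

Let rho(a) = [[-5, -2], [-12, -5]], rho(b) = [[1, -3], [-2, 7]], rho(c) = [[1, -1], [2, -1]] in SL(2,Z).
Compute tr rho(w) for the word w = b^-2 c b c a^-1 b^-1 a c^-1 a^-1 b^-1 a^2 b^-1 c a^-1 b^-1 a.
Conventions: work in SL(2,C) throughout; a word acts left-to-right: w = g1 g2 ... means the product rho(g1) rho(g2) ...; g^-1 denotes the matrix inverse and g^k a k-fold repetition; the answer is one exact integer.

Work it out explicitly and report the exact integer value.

-206949402009360

rho(b^-1) = [[7, 3], [2, 1]]
... * rho(b^-1) = [[7, 3], [2, 1]]  ->  [[55, 24], [16, 7]]
... * rho(c) = [[1, -1], [2, -1]]  ->  [[103, -79], [30, -23]]
... * rho(b) = [[1, -3], [-2, 7]]  ->  [[261, -862], [76, -251]]
... * rho(c) = [[1, -1], [2, -1]]  ->  [[-1463, 601], [-426, 175]]
... * rho(a^-1) = [[-5, 2], [12, -5]]  ->  [[14527, -5931], [4230, -1727]]
... * rho(b^-1) = [[7, 3], [2, 1]]  ->  [[89827, 37650], [26156, 10963]]
... * rho(a) = [[-5, -2], [-12, -5]]  ->  [[-900935, -367904], [-262336, -107127]]
... * rho(c^-1) = [[-1, 1], [-2, 1]]  ->  [[1636743, -1268839], [476590, -369463]]
... * rho(a^-1) = [[-5, 2], [12, -5]]  ->  [[-23409783, 9617681], [-6816506, 2800495]]
... * rho(b^-1) = [[7, 3], [2, 1]]  ->  [[-144633119, -60611668], [-42114552, -17649023]]
... * rho(a) = [[-5, -2], [-12, -5]]  ->  [[1450505611, 592324578], [422361036, 172474219]]
... * rho(a) = [[-5, -2], [-12, -5]]  ->  [[-14360422991, -5862634112], [-4181495808, -1707093167]]
... * rho(b^-1) = [[7, 3], [2, 1]]  ->  [[-112248229161, -48943903085], [-32684656990, -14251580591]]
... * rho(c) = [[1, -1], [2, -1]]  ->  [[-210136035331, 161192132246], [-61187818172, 46936237581]]
... * rho(a^-1) = [[-5, 2], [12, -5]]  ->  [[2984985763607, -1226232731892], [869173941832, -357056824249]]
... * rho(b^-1) = [[7, 3], [2, 1]]  ->  [[18442434881465, 7728724558929], [5370103944326, 2250465001247]]
... * rho(a) = [[-5, -2], [-12, -5]]  ->  [[-184956869114473, -75528492557575], [-53856099736594, -21992532894887]]
tr = -184956869114473 + -21992532894887 = -206949402009360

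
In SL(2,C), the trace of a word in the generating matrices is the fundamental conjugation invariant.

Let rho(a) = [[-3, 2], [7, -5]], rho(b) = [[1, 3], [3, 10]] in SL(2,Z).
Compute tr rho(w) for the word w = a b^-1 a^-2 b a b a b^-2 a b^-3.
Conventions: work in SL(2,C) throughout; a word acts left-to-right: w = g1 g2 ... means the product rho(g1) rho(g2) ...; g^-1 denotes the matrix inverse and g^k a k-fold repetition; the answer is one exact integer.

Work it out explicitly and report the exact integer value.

-1475845025086

rho(a) = [[-3, 2], [7, -5]]
... * rho(b^-1) = [[10, -3], [-3, 1]]  ->  [[-36, 11], [85, -26]]
... * rho(a^-1) = [[-5, -2], [-7, -3]]  ->  [[103, 39], [-243, -92]]
... * rho(a^-1) = [[-5, -2], [-7, -3]]  ->  [[-788, -323], [1859, 762]]
... * rho(b) = [[1, 3], [3, 10]]  ->  [[-1757, -5594], [4145, 13197]]
... * rho(a) = [[-3, 2], [7, -5]]  ->  [[-33887, 24456], [79944, -57695]]
... * rho(b) = [[1, 3], [3, 10]]  ->  [[39481, 142899], [-93141, -337118]]
... * rho(a) = [[-3, 2], [7, -5]]  ->  [[881850, -635533], [-2080403, 1499308]]
... * rho(b^-1) = [[10, -3], [-3, 1]]  ->  [[10725099, -3281083], [-25301954, 7740517]]
... * rho(b^-1) = [[10, -3], [-3, 1]]  ->  [[117094239, -35456380], [-276241091, 83646379]]
... * rho(a) = [[-3, 2], [7, -5]]  ->  [[-599477377, 411470378], [1414247926, -970714077]]
... * rho(b^-1) = [[10, -3], [-3, 1]]  ->  [[-7229184904, 2209902509], [17054621491, -5213457855]]
... * rho(b^-1) = [[10, -3], [-3, 1]]  ->  [[-78921556567, 23897457221], [186186588475, -56377322328]]
... * rho(b^-1) = [[10, -3], [-3, 1]]  ->  [[-860907937333, 260662126922], [2030997851734, -614937087753]]
tr = -860907937333 + -614937087753 = -1475845025086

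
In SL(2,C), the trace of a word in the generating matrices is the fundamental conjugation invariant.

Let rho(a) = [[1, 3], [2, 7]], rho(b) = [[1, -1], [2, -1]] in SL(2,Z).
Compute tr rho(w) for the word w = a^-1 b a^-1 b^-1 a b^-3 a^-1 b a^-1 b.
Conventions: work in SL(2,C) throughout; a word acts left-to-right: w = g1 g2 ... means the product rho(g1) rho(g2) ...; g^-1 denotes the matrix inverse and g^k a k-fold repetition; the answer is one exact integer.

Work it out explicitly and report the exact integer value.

258

rho(a^-1) = [[7, -3], [-2, 1]]
... * rho(b) = [[1, -1], [2, -1]]  ->  [[1, -4], [0, 1]]
... * rho(a^-1) = [[7, -3], [-2, 1]]  ->  [[15, -7], [-2, 1]]
... * rho(b^-1) = [[-1, 1], [-2, 1]]  ->  [[-1, 8], [0, -1]]
... * rho(a) = [[1, 3], [2, 7]]  ->  [[15, 53], [-2, -7]]
... * rho(b^-1) = [[-1, 1], [-2, 1]]  ->  [[-121, 68], [16, -9]]
... * rho(b^-1) = [[-1, 1], [-2, 1]]  ->  [[-15, -53], [2, 7]]
... * rho(b^-1) = [[-1, 1], [-2, 1]]  ->  [[121, -68], [-16, 9]]
... * rho(a^-1) = [[7, -3], [-2, 1]]  ->  [[983, -431], [-130, 57]]
... * rho(b) = [[1, -1], [2, -1]]  ->  [[121, -552], [-16, 73]]
... * rho(a^-1) = [[7, -3], [-2, 1]]  ->  [[1951, -915], [-258, 121]]
... * rho(b) = [[1, -1], [2, -1]]  ->  [[121, -1036], [-16, 137]]
tr = 121 + 137 = 258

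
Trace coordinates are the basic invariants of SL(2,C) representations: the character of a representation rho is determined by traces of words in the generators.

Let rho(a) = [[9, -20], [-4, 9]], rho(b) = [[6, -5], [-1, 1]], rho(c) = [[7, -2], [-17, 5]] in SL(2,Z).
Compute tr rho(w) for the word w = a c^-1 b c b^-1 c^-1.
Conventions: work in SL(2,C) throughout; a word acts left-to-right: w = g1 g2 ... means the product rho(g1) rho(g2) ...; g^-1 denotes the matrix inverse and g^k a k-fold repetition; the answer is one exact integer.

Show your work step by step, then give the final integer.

rho(a) = [[9, -20], [-4, 9]]
... * rho(c^-1) = [[5, 2], [17, 7]]  ->  [[-295, -122], [133, 55]]
... * rho(b) = [[6, -5], [-1, 1]]  ->  [[-1648, 1353], [743, -610]]
... * rho(c) = [[7, -2], [-17, 5]]  ->  [[-34537, 10061], [15571, -4536]]
... * rho(b^-1) = [[1, 5], [1, 6]]  ->  [[-24476, -112319], [11035, 50639]]
... * rho(c^-1) = [[5, 2], [17, 7]]  ->  [[-2031803, -835185], [916038, 376543]]
tr = -2031803 + 376543 = -1655260

-1655260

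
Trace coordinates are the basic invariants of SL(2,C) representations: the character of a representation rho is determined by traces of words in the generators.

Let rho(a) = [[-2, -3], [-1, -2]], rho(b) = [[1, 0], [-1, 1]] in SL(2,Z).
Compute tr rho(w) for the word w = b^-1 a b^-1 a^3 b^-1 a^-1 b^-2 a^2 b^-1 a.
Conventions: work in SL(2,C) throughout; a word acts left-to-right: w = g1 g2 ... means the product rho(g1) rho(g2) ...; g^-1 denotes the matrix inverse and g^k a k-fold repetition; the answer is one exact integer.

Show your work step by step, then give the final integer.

rho(b^-1) = [[1, 0], [1, 1]]
... * rho(a) = [[-2, -3], [-1, -2]]  ->  [[-2, -3], [-3, -5]]
... * rho(b^-1) = [[1, 0], [1, 1]]  ->  [[-5, -3], [-8, -5]]
... * rho(a) = [[-2, -3], [-1, -2]]  ->  [[13, 21], [21, 34]]
... * rho(a) = [[-2, -3], [-1, -2]]  ->  [[-47, -81], [-76, -131]]
... * rho(a) = [[-2, -3], [-1, -2]]  ->  [[175, 303], [283, 490]]
... * rho(b^-1) = [[1, 0], [1, 1]]  ->  [[478, 303], [773, 490]]
... * rho(a^-1) = [[-2, 3], [1, -2]]  ->  [[-653, 828], [-1056, 1339]]
... * rho(b^-1) = [[1, 0], [1, 1]]  ->  [[175, 828], [283, 1339]]
... * rho(b^-1) = [[1, 0], [1, 1]]  ->  [[1003, 828], [1622, 1339]]
... * rho(a) = [[-2, -3], [-1, -2]]  ->  [[-2834, -4665], [-4583, -7544]]
... * rho(a) = [[-2, -3], [-1, -2]]  ->  [[10333, 17832], [16710, 28837]]
... * rho(b^-1) = [[1, 0], [1, 1]]  ->  [[28165, 17832], [45547, 28837]]
... * rho(a) = [[-2, -3], [-1, -2]]  ->  [[-74162, -120159], [-119931, -194315]]
tr = -74162 + -194315 = -268477

-268477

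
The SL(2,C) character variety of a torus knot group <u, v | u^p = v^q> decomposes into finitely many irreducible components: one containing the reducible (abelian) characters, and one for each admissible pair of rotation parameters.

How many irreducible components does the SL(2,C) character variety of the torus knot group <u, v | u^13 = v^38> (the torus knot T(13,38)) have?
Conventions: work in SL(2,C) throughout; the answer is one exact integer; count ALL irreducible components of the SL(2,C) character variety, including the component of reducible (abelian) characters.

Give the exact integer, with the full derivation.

Gamma = < u, v | u^13 = v^38 > (torus knot T(13,38)); the central element u^13 = v^38 acts as +I or -I in any irreducible SL(2,C) representation.
So on each irreducible component the traces are pinned: tr(u) = 2*cos(pi*alpha/13) with 1 <= alpha <= 12, tr(v) = 2*cos(pi*beta/38) with 1 <= beta <= 37.
Consistency of u^13 = (-1)^alpha I with v^38 = (-1)^beta I forces alpha = beta (mod 2).
Counting: 6 odd alphas x 19 odd betas + 6 even alphas x 18 even betas = 114 + 108 = 222.
That is 222 components of irreducible characters, and with the reducible (abelian) component the total is 223.

223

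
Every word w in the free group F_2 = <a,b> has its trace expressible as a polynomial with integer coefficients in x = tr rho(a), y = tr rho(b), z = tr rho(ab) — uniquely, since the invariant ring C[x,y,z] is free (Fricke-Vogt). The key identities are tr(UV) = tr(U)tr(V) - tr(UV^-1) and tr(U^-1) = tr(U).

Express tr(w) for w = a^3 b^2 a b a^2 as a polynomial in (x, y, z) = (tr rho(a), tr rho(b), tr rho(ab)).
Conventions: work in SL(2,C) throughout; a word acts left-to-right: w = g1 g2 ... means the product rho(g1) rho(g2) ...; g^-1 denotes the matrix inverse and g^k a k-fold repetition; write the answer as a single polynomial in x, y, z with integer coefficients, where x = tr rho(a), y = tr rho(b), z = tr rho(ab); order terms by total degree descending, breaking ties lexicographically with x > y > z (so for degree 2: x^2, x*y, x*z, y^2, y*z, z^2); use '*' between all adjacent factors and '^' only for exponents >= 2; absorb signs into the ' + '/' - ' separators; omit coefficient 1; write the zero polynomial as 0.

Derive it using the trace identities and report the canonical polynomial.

x^4*y*z^2 - x^5*z - x^3*y^2*z - 3*x^2*y*z^2 + 4*x^3*z + 2*x*y^2*z + x^2*y + y*z^2 - 3*x*z - y

trace(b a b a) = trace(b a)*trace(b a) - trace(1)  (split on b) = z^2 - 2
use: trace(b a b) = trace(b)*trace(a b) - trace(a)  (reduce the b square) = y*z - x
apply: trace(a b a^2 b) = trace(a)*trace(b a b a) - trace(b a b)  (reduce the a square) = x*z^2 - y*z - x
apply: trace(a b a) = trace(a)*trace(b a) - trace(b)  (reduce the a square) = x*z - y
trace(a b a^2) = trace(a)*trace(a b a) - trace(a b)  (reduce the a square) = x^2*z - x*y - z
trace(b^2 a b a^2) = trace(b)*trace(a b a^2 b) - trace(a b a^2)  (reduce the b square) = x*y*z^2 - x^2*z - y^2*z + z
use: trace(b^2 a b a) = trace(b)*trace(a b a b) - trace(a b a)  (reduce the b square) = y*z^2 - x*z - y
trace(a^2 b^2 a b a) = trace(a)*trace(b^2 a b a^2) - trace(b^2 a b a)  (reduce the a square) = x^2*y*z^2 - x^3*z - x*y^2*z - y*z^2 + 2*x*z + y
use: trace(a^2 b^2 a b a^2) = trace(a)*trace(a^2 b^2 a b a) - trace(a^2 b^2 a b)  (reduce the a square) = x^3*y*z^2 - x^4*z - x^2*y^2*z - 2*x*y*z^2 + 3*x^2*z + y^2*z + x*y - z
trace(a^3 b^2 a b a^2) = trace(a)*trace(a^2 b^2 a b a^2) - trace(a^2 b^2 a b a)  (reduce the a square) = x^4*y*z^2 - x^5*z - x^3*y^2*z - 3*x^2*y*z^2 + 4*x^3*z + 2*x*y^2*z + x^2*y + y*z^2 - 3*x*z - y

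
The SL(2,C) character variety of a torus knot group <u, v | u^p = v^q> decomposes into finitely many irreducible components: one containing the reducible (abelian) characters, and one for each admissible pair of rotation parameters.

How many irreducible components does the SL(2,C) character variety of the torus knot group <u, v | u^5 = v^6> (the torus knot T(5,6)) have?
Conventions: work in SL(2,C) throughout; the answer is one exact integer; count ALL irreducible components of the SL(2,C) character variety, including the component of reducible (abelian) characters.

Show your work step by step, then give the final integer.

For T(5,6): irreducibility forces the central element u^5 = v^6 to one of +I, -I.
This locks tr(u) to 2*cos(pi*alpha/5), alpha in 1..4, and tr(v) to 2*cos(pi*beta/6), beta in 1..5, on each component of irreducible characters.
u^5 = (-1)^alpha I and v^6 = (-1)^beta I must agree, so alpha and beta have equal parity.
Enumerate parity-matched pairs: 2*3 odd-odd plus 2*2 even-even gives 10.
That is 10 components of irreducible characters, and with the reducible (abelian) component the total is 11.

11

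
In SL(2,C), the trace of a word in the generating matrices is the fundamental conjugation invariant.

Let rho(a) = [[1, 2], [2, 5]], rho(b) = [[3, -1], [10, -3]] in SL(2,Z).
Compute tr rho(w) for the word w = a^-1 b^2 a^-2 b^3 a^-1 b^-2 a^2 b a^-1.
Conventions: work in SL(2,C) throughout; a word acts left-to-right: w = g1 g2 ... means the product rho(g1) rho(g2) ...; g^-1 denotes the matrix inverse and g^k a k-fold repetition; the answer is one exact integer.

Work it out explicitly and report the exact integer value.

rho(a^-1) = [[5, -2], [-2, 1]]
... * rho(b) = [[3, -1], [10, -3]]  ->  [[-5, 1], [4, -1]]
... * rho(b) = [[3, -1], [10, -3]]  ->  [[-5, 2], [2, -1]]
... * rho(a^-1) = [[5, -2], [-2, 1]]  ->  [[-29, 12], [12, -5]]
... * rho(a^-1) = [[5, -2], [-2, 1]]  ->  [[-169, 70], [70, -29]]
... * rho(b) = [[3, -1], [10, -3]]  ->  [[193, -41], [-80, 17]]
... * rho(b) = [[3, -1], [10, -3]]  ->  [[169, -70], [-70, 29]]
... * rho(b) = [[3, -1], [10, -3]]  ->  [[-193, 41], [80, -17]]
... * rho(a^-1) = [[5, -2], [-2, 1]]  ->  [[-1047, 427], [434, -177]]
... * rho(b^-1) = [[-3, 1], [-10, 3]]  ->  [[-1129, 234], [468, -97]]
... * rho(b^-1) = [[-3, 1], [-10, 3]]  ->  [[1047, -427], [-434, 177]]
... * rho(a) = [[1, 2], [2, 5]]  ->  [[193, -41], [-80, 17]]
... * rho(a) = [[1, 2], [2, 5]]  ->  [[111, 181], [-46, -75]]
... * rho(b) = [[3, -1], [10, -3]]  ->  [[2143, -654], [-888, 271]]
... * rho(a^-1) = [[5, -2], [-2, 1]]  ->  [[12023, -4940], [-4982, 2047]]
tr = 12023 + 2047 = 14070

14070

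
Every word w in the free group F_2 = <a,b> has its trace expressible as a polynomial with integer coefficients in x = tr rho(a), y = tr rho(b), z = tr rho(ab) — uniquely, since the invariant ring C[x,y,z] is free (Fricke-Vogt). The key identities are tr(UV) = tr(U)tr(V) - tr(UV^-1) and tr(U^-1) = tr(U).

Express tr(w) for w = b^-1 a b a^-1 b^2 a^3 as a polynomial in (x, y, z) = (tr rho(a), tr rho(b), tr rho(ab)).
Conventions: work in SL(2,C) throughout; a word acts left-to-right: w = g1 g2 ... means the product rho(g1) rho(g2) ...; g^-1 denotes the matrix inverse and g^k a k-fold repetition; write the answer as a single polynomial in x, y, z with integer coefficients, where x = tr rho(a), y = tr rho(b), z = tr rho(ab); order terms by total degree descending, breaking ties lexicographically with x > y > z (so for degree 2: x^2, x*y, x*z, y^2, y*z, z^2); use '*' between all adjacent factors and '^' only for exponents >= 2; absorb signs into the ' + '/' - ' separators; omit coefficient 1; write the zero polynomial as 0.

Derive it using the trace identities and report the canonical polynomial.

x^4*y^3*z - x^5*y^2 - x^3*y^4 - 2*x^3*y^2*z^2 + x^4*y*z + x^2*y*z^3 + 5*x^3*y^2 + x*y^4 + 2*x*y^2*z^2 - 5*x^2*y*z - y^3*z - y*z^3 - 4*x*y^2 + x*z^2 + 3*y*z - x

reduce: tr(a b^2) = tr(b) tr(a b) - tr(a)   [square of b] = y*z - x
tr(b^3 a) = tr(b) tr(a b^2) - tr(a b)   [square of b] = y^2*z - x*y - z
tr(b^2) = tr(b) tr(b) - tr(1)   [square of b] = y^2 - 2
tr(b^3) = tr(b) tr(b^2) - tr(b)   [square of b] = y^3 - 3*y
tr(a b^3 a) = tr(a) tr(b^3 a) - tr(b^3)   [square of a] = x*y^2*z - x^2*y - y^3 - x*z + 3*y
so tr(a b^3 a^2) = tr(a) tr(a b^3 a) - tr(a b^3)   [square of a] = x^2*y^2*z - x^3*y - x*y^3 - x^2*z - y^2*z + 4*x*y + z
so tr(b^2 a^4 b) = tr(a) tr(a b^3 a^2) - tr(a b^3 a)   [square of a] = x^3*y^2*z - x^4*y - x^2*y^3 - x^3*z - 2*x*y^2*z + 5*x^2*y + y^3 + 2*x*z - 3*y
reduce: tr(a b a b) = tr(a b) tr(a b) - tr(1)   [split at a repeated a] = z^2 - 2
tr(a b a) = tr(a) tr(b a) - tr(b)   [square of a] = x*z - y
tr(b a b^2 a) = tr(b) tr(a b a b) - tr(a b a)   [square of b] = y*z^2 - x*z - y
tr(a b a b^2 a) = tr(a) tr(b a b^2 a) - tr(b a b^2)   [square of a] = x*y*z^2 - x^2*z - y^2*z + z
tr(a b a b^2 a^2) = tr(a) tr(a b a b^2 a) - tr(a b a b^2)   [square of a] = x^2*y*z^2 - x^3*z - x*y^2*z - y*z^2 + 2*x*z + y
tr(b^2 a^4 b a) = tr(a) tr(a b a b^2 a^2) - tr(a b a b^2 a)   [square of a] = x^3*y*z^2 - x^4*z - x^2*y^2*z - 2*x*y*z^2 + 3*x^2*z + y^2*z + x*y - z
so tr(a b a^-1 b^2 a^3) = tr(b^2 a^4 b) tr(a) - tr(b^2 a^4 b a)   [inverse elimination on a] = x^4*y^2*z - x^5*y - x^3*y^3 - x^3*y*z^2 - x^2*y^2*z + 5*x^3*y + x*y^3 + 2*x*y*z^2 - x^2*z - y^2*z - 4*x*y + z
so tr(a b a b a) = tr(a) tr(b a b a) - tr(b a b)   [square of a] = x*z^2 - y*z - x
tr(a^3 b a b) = tr(a) tr(a b a b a) - tr(a b a b)   [square of a] = x^2*z^2 - x*y*z - x^2 - z^2 + 2
tr(b^2 a^3 b a b) = tr(b) tr(a^3 b a b^2) - tr(a^3 b a b)   [square of b] = x^2*y^2*z^2 - x^3*y*z - x*y^3*z - x^2*z^2 - y^2*z^2 + 3*x*y*z + x^2 + y^2 + z^2 - 2
reduce: tr(b a b a b a) = tr(b a b a) tr(b a) - tr(a b)   [split at a repeated b] = z^3 - 3*z
so tr(b a b a b a^2) = tr(a) tr(b a b a b a) - tr(b a b a b)   [square of a] = x*z^3 - y*z^2 - 2*x*z + y
tr(a^3 b a b a b) = tr(a) tr(b a b a b a^2) - tr(b a b a b a)   [square of a] = x^2*z^3 - x*y*z^2 - 2*x^2*z - z^3 + x*y + 3*z
tr(a^3 b a b a) = tr(a) tr(a^2 b a b a) - tr(a^2 b a b)   [square of a] = x^3*z^2 - x^2*y*z - x^3 - 2*x*z^2 + y*z + 3*x
tr(b^2 a^3 b a b a) = tr(b) tr(a^3 b a b a b) - tr(a^3 b a b a)   [square of b] = x^2*y*z^3 - x^3*z^2 - x*y^2*z^2 - x^2*y*z - y*z^3 + x^3 + x*y^2 + 2*x*z^2 + 2*y*z - 3*x
tr(a b a^-1 b^2 a^3 b) = tr(b^2 a^3 b a b) tr(a) - tr(b^2 a^3 b a b a)   [inverse elimination on a] = x^3*y^2*z^2 - x^4*y*z - x^2*y^3*z - x^2*y*z^3 + 4*x^2*y*z + y*z^3 - x*z^2 - 2*y*z + x
reduce: tr(b^-1 a b a^-1 b^2 a^3) = tr(a b a^-1 b^2 a^3) tr(b) - tr(a b a^-1 b^2 a^3 b)   [inverse elimination on b] = x^4*y^3*z - x^5*y^2 - x^3*y^4 - 2*x^3*y^2*z^2 + x^4*y*z + x^2*y*z^3 + 5*x^3*y^2 + x*y^4 + 2*x*y^2*z^2 - 5*x^2*y*z - y^3*z - y*z^3 - 4*x*y^2 + x*z^2 + 3*y*z - x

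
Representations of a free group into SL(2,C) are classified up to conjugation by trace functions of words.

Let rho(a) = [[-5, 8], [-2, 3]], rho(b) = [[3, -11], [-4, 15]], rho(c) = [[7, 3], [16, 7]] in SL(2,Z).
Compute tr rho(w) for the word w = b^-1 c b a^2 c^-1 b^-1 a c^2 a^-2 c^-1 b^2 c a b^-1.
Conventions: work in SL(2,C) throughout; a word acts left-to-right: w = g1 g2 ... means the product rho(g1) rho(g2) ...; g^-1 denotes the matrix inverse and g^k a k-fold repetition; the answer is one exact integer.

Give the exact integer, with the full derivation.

rho(b^-1) = [[15, 11], [4, 3]]
... * rho(c) = [[7, 3], [16, 7]]  ->  [[281, 122], [76, 33]]
... * rho(b) = [[3, -11], [-4, 15]]  ->  [[355, -1261], [96, -341]]
... * rho(a) = [[-5, 8], [-2, 3]]  ->  [[747, -943], [202, -255]]
... * rho(a) = [[-5, 8], [-2, 3]]  ->  [[-1849, 3147], [-500, 851]]
... * rho(c^-1) = [[7, -3], [-16, 7]]  ->  [[-63295, 27576], [-17116, 7457]]
... * rho(b^-1) = [[15, 11], [4, 3]]  ->  [[-839121, -613517], [-226912, -165905]]
... * rho(a) = [[-5, 8], [-2, 3]]  ->  [[5422639, -8553519], [1466370, -2313011]]
... * rho(c) = [[7, 3], [16, 7]]  ->  [[-98897831, -43606716], [-26743586, -11791967]]
... * rho(c) = [[7, 3], [16, 7]]  ->  [[-1389992273, -601940505], [-375876574, -162774527]]
... * rho(a^-1) = [[3, -8], [2, -5]]  ->  [[-5373857829, 14129640709], [-1453178776, 3820885227]]
... * rho(a^-1) = [[3, -8], [2, -5]]  ->  [[12137707931, -27657340913], [3282234126, -7478995927]]
... * rho(c^-1) = [[7, -3], [-16, 7]]  ->  [[527481410125, -230014510184], [142639573714, -62199673867]]
... * rho(b) = [[3, -11], [-4, 15]]  ->  [[2502502271111, -9252513164135], [676717416610, -2502030418859]]
... * rho(b) = [[3, -11], [-4, 15]]  ->  [[44517559469873, -166315222444246], [12038273925266, -44974347865595]]
... * rho(c) = [[7, 3], [16, 7]]  ->  [[-2349420642818825, -1030653878700103], [-635321648372658, -278705613283367]]
... * rho(a) = [[-5, 8], [-2, 3]]  ->  [[13808410971494331, -21887326778650909], [3734019468430024, -5918690026831365]]
... * rho(b^-1) = [[15, 11], [4, 3]]  ->  [[119576857457811329, 86230540350484914], [32335531919124900, 23318144072236169]]
tr = 119576857457811329 + 23318144072236169 = 142895001530047498

142895001530047498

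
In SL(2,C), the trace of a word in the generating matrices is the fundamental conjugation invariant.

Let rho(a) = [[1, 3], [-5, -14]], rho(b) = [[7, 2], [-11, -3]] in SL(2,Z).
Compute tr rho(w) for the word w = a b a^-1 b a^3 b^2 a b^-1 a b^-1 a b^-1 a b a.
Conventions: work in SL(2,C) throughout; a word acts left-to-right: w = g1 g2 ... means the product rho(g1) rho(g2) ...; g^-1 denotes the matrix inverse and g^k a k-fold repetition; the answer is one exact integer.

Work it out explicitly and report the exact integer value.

rho(a) = [[1, 3], [-5, -14]]
... * rho(b) = [[7, 2], [-11, -3]]  ->  [[-26, -7], [119, 32]]
... * rho(a^-1) = [[-14, -3], [5, 1]]  ->  [[329, 71], [-1506, -325]]
... * rho(b) = [[7, 2], [-11, -3]]  ->  [[1522, 445], [-6967, -2037]]
... * rho(a) = [[1, 3], [-5, -14]]  ->  [[-703, -1664], [3218, 7617]]
... * rho(a) = [[1, 3], [-5, -14]]  ->  [[7617, 21187], [-34867, -96984]]
... * rho(a) = [[1, 3], [-5, -14]]  ->  [[-98318, -273767], [450053, 1253175]]
... * rho(b) = [[7, 2], [-11, -3]]  ->  [[2323211, 624665], [-10634554, -2859419]]
... * rho(b) = [[7, 2], [-11, -3]]  ->  [[9391162, 2772427], [-42988269, -12690851]]
... * rho(a) = [[1, 3], [-5, -14]]  ->  [[-4470973, -10640492], [20465986, 48707107]]
... * rho(b^-1) = [[-3, -2], [11, 7]]  ->  [[-103632493, -65541498], [474380219, 300017777]]
... * rho(a) = [[1, 3], [-5, -14]]  ->  [[224074997, 606683493], [-1025708666, -2777108221]]
... * rho(b^-1) = [[-3, -2], [11, 7]]  ->  [[6001293432, 3798634457], [-27471064433, -17388340215]]
... * rho(a) = [[1, 3], [-5, -14]]  ->  [[-12991878853, -35177002102], [59470636642, 161023569711]]
... * rho(b^-1) = [[-3, -2], [11, 7]]  ->  [[-347971386563, -220255257008], [1592847356895, 1008223714693]]
... * rho(a) = [[1, 3], [-5, -14]]  ->  [[753304898477, 2039659438423], [-3448271216570, -9336589935017]]
... * rho(b) = [[7, 2], [-11, -3]]  ->  [[-17163119533314, -4612368518315], [78564590769197, 21113227371911]]
... * rho(a) = [[1, 3], [-5, -14]]  ->  [[5898723058261, 13083800656468], [-27001546090358, -59891410899163]]
tr = 5898723058261 + -59891410899163 = -53992687840902

-53992687840902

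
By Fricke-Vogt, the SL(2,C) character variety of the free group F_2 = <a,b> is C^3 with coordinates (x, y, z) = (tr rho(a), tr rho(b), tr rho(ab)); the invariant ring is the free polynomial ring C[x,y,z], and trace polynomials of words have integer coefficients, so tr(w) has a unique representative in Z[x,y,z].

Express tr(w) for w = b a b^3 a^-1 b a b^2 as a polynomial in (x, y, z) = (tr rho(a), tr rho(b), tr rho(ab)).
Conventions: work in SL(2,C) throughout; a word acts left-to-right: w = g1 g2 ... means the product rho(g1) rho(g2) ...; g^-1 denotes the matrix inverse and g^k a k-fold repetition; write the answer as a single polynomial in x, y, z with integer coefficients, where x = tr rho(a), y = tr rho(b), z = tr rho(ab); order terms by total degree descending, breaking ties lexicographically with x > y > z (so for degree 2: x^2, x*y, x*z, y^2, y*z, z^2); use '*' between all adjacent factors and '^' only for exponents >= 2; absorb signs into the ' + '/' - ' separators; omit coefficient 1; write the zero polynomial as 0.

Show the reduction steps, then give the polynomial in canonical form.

x*y^5*z^2 - 2*x^2*y^4*z - y^4*z^3 + x^3*y^3 - x*y^3*z^2 + 3*x^2*y^2*z + y^4*z + 2*y^2*z^3 - x^3*y - x*y^3 - x^2*z - 3*y^2*z - z^3 + x*y + 3*z

tr(a b a b) = tr(b a) * tr(b a) - tr(1)   [split at repeated b] = z^2 - 2
tr(a b a) = tr(a) * tr(b a) - tr(b) = x*z - y
tr(a b^2 a b) = tr(b) * tr(a b a b) - tr(a b a) = y*z^2 - x*z - y
tr(a^2) = tr(a) * tr(a) - tr(1) = x^2 - 2
tr(a b^2 a) = tr(b) * tr(a^2 b) - tr(a^2) = x*y*z - x^2 - y^2 + 2
tr(b a b^2 a b) = tr(b) * tr(a b^2 a b) - tr(a b^2 a) = y^2*z^2 - 2*x*y*z + x^2 - 2
tr(b a b^3 a b) = tr(b) * tr(b a b^2 a b) - tr(b a b^2 a) = y^3*z^2 - 2*x*y^2*z + x^2*y - y*z^2 + x*z - y
tr(b a b^3 a) = tr(b) * tr(a b a b^2) - tr(a b a b) = y^2*z^2 - x*y*z - y^2 - z^2 + 2
tr(b^2 a b^3 a b) = tr(b) * tr(b a b^3 a b) - tr(b a b^3 a) = y^4*z^2 - 2*x*y^3*z + x^2*y^2 - 2*y^2*z^2 + 2*x*y*z + z^2 - 2
tr(b a b^3 a b^3) = tr(b) * tr(b^2 a b^3 a b) - tr(b^2 a b^3 a) = y^5*z^2 - 2*x*y^4*z + x^2*y^3 - 3*y^3*z^2 + 4*x*y^2*z - x^2*y + 2*y*z^2 - x*z - y
tr(a b a b a b) = tr(a b a b) * tr(a b) - tr(b a)   [split at repeated a] = z^3 - 3*z
tr(b a b) = tr(b) * tr(a b) - tr(a) = y*z - x
tr(a b a b a) = tr(a) * tr(b a b a) - tr(b a b) = x*z^2 - y*z - x
tr(a b a b a b^2) = tr(b) * tr(a b a b a b) - tr(a b a b a) = y*z^3 - x*z^2 - 2*y*z + x
tr(a b a b^3 a b) = tr(b) * tr(a b a b a b^2) - tr(a b a b a b) = y^2*z^3 - x*y*z^2 - 2*y^2*z - z^3 + x*y + 3*z
tr(b a b^2) = tr(b) * tr(b a b) - tr(b a) = y^2*z - x*y - z
tr(b a^2 b a b) = tr(a) * tr(b a b^2 a) - tr(b a b^2) = x*y*z^2 - x^2*z - y^2*z + z
tr(a b a b^3 a) = tr(b) * tr(b a^2 b a b) - tr(b a^2 b a) = x*y^2*z^2 - x^2*y*z - y^3*z - x*z^2 + 2*y*z + x
tr(a b a b^3 a b^2) = tr(b) * tr(a b a b^3 a b) - tr(a b a b^3 a) = y^3*z^3 - 2*x*y^2*z^2 + x^2*y*z - y^3*z - y*z^3 + x*y^2 + x*z^2 + y*z - x
tr(b a b^3 a b^3 a) = tr(b) * tr(a b a b^3 a b^2) - tr(a b a b^3 a b) = y^4*z^3 - 2*x*y^3*z^2 + x^2*y^2*z - y^4*z - 2*y^2*z^3 + x*y^3 + 2*x*y*z^2 + 3*y^2*z + z^3 - 2*x*y - 3*z
tr(b a b^3 a^-1 b a b^2) = tr(b a b^3 a b^3) * tr(a) - tr(b a b^3 a b^3 a) = x*y^5*z^2 - 2*x^2*y^4*z - y^4*z^3 + x^3*y^3 - x*y^3*z^2 + 3*x^2*y^2*z + y^4*z + 2*y^2*z^3 - x^3*y - x*y^3 - x^2*z - 3*y^2*z - z^3 + x*y + 3*z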